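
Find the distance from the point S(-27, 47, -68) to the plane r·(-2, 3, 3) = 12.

21√22/22

Normal vector n = (-2, 3, 3), and n·(-27, 47, -68) - 12 = -21.
|n| = √(4 + 9 + 9) = √22, so the distance is |-21|/√22 = 21√22/22.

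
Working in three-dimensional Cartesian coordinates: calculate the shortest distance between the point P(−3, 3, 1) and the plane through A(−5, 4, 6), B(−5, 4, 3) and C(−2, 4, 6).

AB = (0, 0, −3) and AC = (3, 0, 0), so a normal is n = AB × AC = (0, −9, 0).
n = (0, −9, 0); n·P − (-36) = 9; |n| = 9; distance = 9/9 = 1.

1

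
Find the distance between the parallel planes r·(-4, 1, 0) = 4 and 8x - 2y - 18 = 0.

13/√17

Divide the second equation by -2 to match normals: -4x + y = -9.
Both planes have normal n = (-4, 1, 0), |n| = √17. Any point on the first plane is at distance |(-9) − 4|/|n| = 13/√17 = 13√17/17 from the second.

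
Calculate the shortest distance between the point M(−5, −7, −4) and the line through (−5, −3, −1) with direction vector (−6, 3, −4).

5

Direction vector d = (−6, 3, −4).
AP = (0, −4, −3); AP·d = 0, |AP|² = 25, |d|² = 61.
distance² = |AP|² − (AP·d)²/|d|² = 25 − 0/61 = 25, so the distance is 5.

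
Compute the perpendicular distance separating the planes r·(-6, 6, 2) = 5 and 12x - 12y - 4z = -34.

Divide the second equation by -2 to match normals: -6x + 6y + 2z = 17.
Both planes have normal n = (-6, 6, 2), |n| = 2√19. Any point on the first plane is at distance |17 − 5|/|n| = 12/(2√19) = 6√19/19 from the second.

6/√19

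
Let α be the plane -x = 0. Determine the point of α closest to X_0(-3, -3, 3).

The perpendicular from X_0 has direction n = (-1, 0, 0): r = (-3, -3, 3) + μ(-1, 0, 0).
Substitute into the plane: n·(X_0 + μn) = 0 gives 3 + 1μ = 0, so μ = -3.
Foot = (-3, -3, 3) + (-3)·(-1, 0, 0) = (0, -3, 3).

(0, -3, 3)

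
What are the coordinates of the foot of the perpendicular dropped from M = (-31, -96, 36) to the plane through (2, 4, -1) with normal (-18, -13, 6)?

The perpendicular from M has direction n = (-18, -13, 6): r = (-31, -96, 36) + μ(-18, -13, 6).
Substitute into the plane: n·(M + μn) = -94 gives 2022 + 529μ = -94, so μ = -4.
Foot = (-31, -96, 36) + (-4)·(-18, -13, 6) = (41, -44, 12).

(41, -44, 12)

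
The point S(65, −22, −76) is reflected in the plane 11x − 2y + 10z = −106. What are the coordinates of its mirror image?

(821/15, -302/15, -256/3)

With n = (11, −2, 10), the signed offset is (n·S − (-106))/|n|² = 105/225 = 7/15.
S' = S − 2t·n = (65, −22, −76) − (14/15)·(11, −2, 10) = (821/15, −302/15, −256/3).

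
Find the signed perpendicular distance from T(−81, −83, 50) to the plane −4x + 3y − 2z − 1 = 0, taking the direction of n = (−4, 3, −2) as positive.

n·T − 1 = -26.
|n| = √29, so the signed distance is -26/√29.

-26/√29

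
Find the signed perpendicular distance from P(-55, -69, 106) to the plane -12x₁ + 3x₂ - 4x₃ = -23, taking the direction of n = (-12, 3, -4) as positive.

4

n·P − (-23) = 52.
|n| = 13, so the signed distance is 52/13 = 4.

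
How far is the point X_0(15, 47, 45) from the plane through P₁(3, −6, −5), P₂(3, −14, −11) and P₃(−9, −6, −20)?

19/(5√2)

P₁P₂ = (0, −8, −6) and P₁P₃ = (−12, 0, −15), so a normal is n = P₁P₂ × P₁P₃ = (120, 72, −96).
n = (120, 72, −96); n·P − 408 = 456; |n| = 120√2; distance = 456/(120√2) = 19/(5√2).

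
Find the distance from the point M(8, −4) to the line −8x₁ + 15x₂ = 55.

The normal to the line is n = (−8, 15) with |n| = 17.
|n·M − 55| = |-124 − 55| = 179, so the distance is 179/17.

179/17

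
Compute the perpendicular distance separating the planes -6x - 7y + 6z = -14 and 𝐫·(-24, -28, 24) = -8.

Divide the second equation by 4 to match normals: -6x - 7y + 6z = -2.
Both planes have normal n = (-6, -7, 6), |n| = 11. Any point on the first plane is at distance |(-2) − (-14)|/|n| = 12/11 from the second.

12/11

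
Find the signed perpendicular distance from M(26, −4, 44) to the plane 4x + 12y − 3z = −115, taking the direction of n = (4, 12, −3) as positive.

3

n·M − (-115) = 39.
|n| = 13, so the signed distance is 39/13 = 3.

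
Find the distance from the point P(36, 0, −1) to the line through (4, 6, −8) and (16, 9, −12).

√433

A direction vector is d = (12, 3, −4).
AP = (32, −6, 7), and AP × d = (3, 212, 168).
|AP × d|² = 73177 and |d|² = 169, so the distance is √(73177/169) = √433.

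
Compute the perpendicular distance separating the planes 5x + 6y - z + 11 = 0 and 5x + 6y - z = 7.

Both planes have normal n = (5, 6, -1), |n| = √62. Any point on the first plane is at distance |7 − (-11)|/|n| = 18/√62 = 9√62/31 from the second.

9√62/31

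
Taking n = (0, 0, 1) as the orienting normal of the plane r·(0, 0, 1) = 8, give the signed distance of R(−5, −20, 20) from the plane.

n·R − 8 = 12.
|n| = 1, so the signed distance is 12/1 = 12.

12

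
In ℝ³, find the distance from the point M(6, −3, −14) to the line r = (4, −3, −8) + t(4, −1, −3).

Direction vector d = (4, −1, −3).
AP = (2, 0, −6); AP·d = 26, |AP|² = 40, |d|² = 26.
distance² = |AP|² − (AP·d)²/|d|² = 40 − 676/26 = 14, so the distance is √14.

√14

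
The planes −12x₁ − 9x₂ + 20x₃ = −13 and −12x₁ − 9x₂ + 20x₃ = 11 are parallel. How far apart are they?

24/25

With common normal n = (−12, −9, 20) (|n| = 25), the distance is |(-13) − 11|/|n| = 24/25.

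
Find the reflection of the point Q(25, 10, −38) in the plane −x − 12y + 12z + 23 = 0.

With n = (−1, −12, 12), the signed offset is (n·Q − (-23))/|n|² = -578/289 = -2.
Q' = Q − 2t·n = (25, 10, −38) − (-4)·(−1, −12, 12) = (21, −38, 10).

(21, -38, 10)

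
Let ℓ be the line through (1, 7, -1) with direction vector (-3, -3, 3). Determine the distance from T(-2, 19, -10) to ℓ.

Direction vector d = (-3, -3, 3).
AP = (-3, 12, -9); AP·d = -54, |AP|² = 234, |d|² = 27.
distance² = |AP|² − (AP·d)²/|d|² = 234 − 2916/27 = 126, so the distance is 3√14.

3√14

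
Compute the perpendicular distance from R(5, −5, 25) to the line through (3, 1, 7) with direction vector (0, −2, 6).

Direction vector d = (0, −2, 6).
AP = (2, −6, 18), and AP × d = (0, −12, −4).
|AP × d|² = 160 and |d|² = 40, so the distance is √(160/40) = √4 = 2.

2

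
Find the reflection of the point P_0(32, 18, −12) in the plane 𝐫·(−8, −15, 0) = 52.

With n = (−8, −15, 0), the signed offset is (n·P_0 − 52)/|n|² = -578/289 = -2.
P_0' = P_0 − 2t·n = (32, 18, −12) − (-4)·(−8, −15, 0) = (0, −42, −12).

(0, -42, -12)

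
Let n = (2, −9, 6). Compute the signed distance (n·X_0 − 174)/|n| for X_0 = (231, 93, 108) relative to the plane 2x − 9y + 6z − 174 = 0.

9

n·X_0 − 174 = 99.
|n| = 11, so the signed distance is 99/11 = 9.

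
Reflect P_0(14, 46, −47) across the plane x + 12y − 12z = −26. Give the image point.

With n = (1, 12, −12), the signed offset is (n·P_0 − (-26))/|n|² = 1156/289 = 4.
P_0' = P_0 − 2t·n = (14, 46, −47) − 8·(1, 12, −12) = (6, −50, 49).

(6, -50, 49)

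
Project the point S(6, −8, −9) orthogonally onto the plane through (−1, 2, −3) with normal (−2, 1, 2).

n = (−2, 1, 2), |n|² = 9, and n·S − (-2) = -36.
t = -36/9 = -4, so the foot is S − t·n = (6, −8, −9) − (-4)·(−2, 1, 2) = (−2, −4, −1).

(-2, -4, -1)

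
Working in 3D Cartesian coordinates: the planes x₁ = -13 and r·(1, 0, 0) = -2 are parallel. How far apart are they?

11

Both planes have normal n = (1, 0, 0), |n| = 1. Any point on the first plane is at distance |(-2) − (-13)|/|n| = 11/1 = 11 from the second.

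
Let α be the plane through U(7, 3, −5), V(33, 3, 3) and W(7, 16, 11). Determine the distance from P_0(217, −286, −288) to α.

5

UV = (26, 0, 8) and UW = (0, 13, 16), so a normal is n = UV × UW = (−104, −416, 338).
d = |(-104)·217 + (-416)·(-286) + 338·(-288) − (-3666)| / √(10816 + 173056 + 114244) = |2730| / 546 = 5.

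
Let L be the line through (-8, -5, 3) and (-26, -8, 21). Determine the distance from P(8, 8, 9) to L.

A direction vector is d = (-18, -3, 18).
AP = (16, 13, 6), and AP × d = (252, -396, 186).
|AP × d|² = 254916 and |d|² = 657, so the distance is √(254916/657) = √388 = 2√97.

2√97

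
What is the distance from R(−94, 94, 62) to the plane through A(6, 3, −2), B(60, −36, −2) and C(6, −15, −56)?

AB = (54, −39, 0) and AC = (0, −18, −54), so a normal is n = AB × AC = (2106, 2916, −972).
Then n·(−94, 94, 62) − 23328 = −7452.
|n| = √(4435236 + 8503056 + 944784) = 3726, so the distance is |-7452|/3726 = 2.

2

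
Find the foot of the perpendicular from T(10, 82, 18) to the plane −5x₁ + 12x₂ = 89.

The perpendicular from T has direction n = (−5, 12, 0): r = (10, 82, 18) + λ(−5, 12, 0).
Substitute into the plane: n·(T + λn) = 89 gives 934 + 169λ = 89, so λ = -5.
Foot = (10, 82, 18) + (-5)·(−5, 12, 0) = (35, 22, 18).

(35, 22, 18)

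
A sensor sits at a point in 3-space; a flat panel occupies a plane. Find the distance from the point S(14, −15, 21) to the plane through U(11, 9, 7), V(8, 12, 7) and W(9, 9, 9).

7√3/3

UV = (−3, 3, 0) and UW = (−2, 0, 2), so a normal is n = UV × UW = (6, 6, 6).
d = |6·14 + 6·(-15) + 6·21 − 162| / √(36 + 36 + 36) = |-42| / (6√3) = 7/√3.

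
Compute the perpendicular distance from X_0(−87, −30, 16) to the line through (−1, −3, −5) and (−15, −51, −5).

3√674

A direction vector is d = (−14, −48, 0).
AP = (−86, −27, 21); AP·d = 2500, |AP|² = 8566, |d|² = 2500.
distance² = |AP|² − (AP·d)²/|d|² = 8566 − 6250000/2500 = 6066, so the distance is 3√674.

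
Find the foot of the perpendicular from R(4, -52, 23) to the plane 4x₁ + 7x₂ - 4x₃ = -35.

The perpendicular from R has direction n = (4, 7, -4): r = (4, -52, 23) + t(4, 7, -4).
Substitute into the plane: n·(R + tn) = -35 gives -440 + 81t = -35, so t = 5.
Foot = (4, -52, 23) + 5·(4, 7, -4) = (24, -17, 3).

(24, -17, 3)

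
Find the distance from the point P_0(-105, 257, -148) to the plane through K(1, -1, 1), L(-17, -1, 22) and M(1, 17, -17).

KL = (-18, 0, 21) and KM = (0, 18, -18), so a normal is n = KL × KM = (-378, -324, -324).
Then n·(-105, 257, -148) - (-378) = 4752.
|n| = √(142884 + 104976 + 104976) = 594, so the distance is |4752|/594 = 8.

8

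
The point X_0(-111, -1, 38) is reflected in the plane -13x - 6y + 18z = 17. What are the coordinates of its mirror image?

(-7, 47, -106)

With n = (-13, -6, 18), the signed offset is (n·X_0 − 17)/|n|² = 2116/529 = 4.
X_0' = X_0 − 2t·n = (-111, -1, 38) − 8·(-13, -6, 18) = (-7, 47, -106).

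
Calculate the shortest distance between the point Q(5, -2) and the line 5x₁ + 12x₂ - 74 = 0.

73/13

d = |5·5 + 12·(-2) − 74| / √(25 + 144) = |-73|/13 = 73/13.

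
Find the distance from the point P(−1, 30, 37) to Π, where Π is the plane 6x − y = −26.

Normal vector n = (6, −1, 0), and n·(−1, 30, 37) − (−26) = −10.
|n| = √(36 + 1 + 0) = √37, so the distance is |-10|/√37 = 10√37/37.

10/√37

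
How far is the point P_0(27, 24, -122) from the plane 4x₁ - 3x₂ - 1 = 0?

n = (4, -3, 0); n·P − 1 = 35; |n| = 5; distance = 35/5 = 7.

7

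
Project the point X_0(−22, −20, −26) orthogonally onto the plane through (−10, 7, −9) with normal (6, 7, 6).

The perpendicular from X_0 has direction n = (6, 7, 6): r = (−22, −20, −26) + λ(6, 7, 6).
Substitute into the plane: n·(X_0 + λn) = -65 gives -428 + 121λ = -65, so λ = 3.
Foot = (−22, −20, −26) + 3·(6, 7, 6) = (−4, 1, −8).

(-4, 1, -8)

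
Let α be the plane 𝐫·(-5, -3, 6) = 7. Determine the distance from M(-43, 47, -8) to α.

19/√70

n = (-5, -3, 6); n·P − 7 = 19; |n| = √70; distance = 19/√70.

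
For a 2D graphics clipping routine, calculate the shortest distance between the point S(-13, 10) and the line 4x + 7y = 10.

8/√65

d = |4·(-13) + 7·10 − 10| / √(16 + 49) = |8|/√65 = 8/√65.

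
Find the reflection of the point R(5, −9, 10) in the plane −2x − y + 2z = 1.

n = (−2, −1, 2), |n|² = 9, n·R − 1 = 18, so t = 18/9 = 2.
Foot F = R − 2·n = (9, −7, 6); the reflection is 2F − R = (13, −5, 2).

(13, -5, 2)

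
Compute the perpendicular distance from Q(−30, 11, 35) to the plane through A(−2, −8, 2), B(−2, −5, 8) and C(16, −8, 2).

AB = (0, 3, 6) and AC = (18, 0, 0), so a normal is n = AB × AC = (0, 108, −54).
d = |108·11 + (-54)·35 − (-972)| / √(0 + 11664 + 2916) = |270| / (54√5) = √5.

√5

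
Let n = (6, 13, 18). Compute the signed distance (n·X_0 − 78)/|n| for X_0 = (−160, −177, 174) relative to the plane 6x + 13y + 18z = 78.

-9

n·X_0 − 78 = -207.
|n| = 23, so the signed distance is -207/23 = -9.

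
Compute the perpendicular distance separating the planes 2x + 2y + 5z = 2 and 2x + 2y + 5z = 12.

10√33/33

With common normal n = (2, 2, 5) (|n| = √33), the distance is |2 − 12|/|n| = 10/√33 = 10√33/33.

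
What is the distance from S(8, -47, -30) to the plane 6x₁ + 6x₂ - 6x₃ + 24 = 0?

d = |6·8 + 6·(-47) + (-6)·(-30) − (-24)| / √(36 + 36 + 36) = |-30| / (6√3) = 5√3/3.

5/√3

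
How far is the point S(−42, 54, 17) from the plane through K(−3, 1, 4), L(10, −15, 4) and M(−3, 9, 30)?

13/21

KL = (13, −16, 0) and KM = (0, 8, 26), so a normal is n = KL × KM = (−416, −338, 104).
Then n·(−42, 54, 17) − 1326 = −338.
|n| = √(173056 + 114244 + 10816) = 546, so the distance is |-338|/546 = 13/21.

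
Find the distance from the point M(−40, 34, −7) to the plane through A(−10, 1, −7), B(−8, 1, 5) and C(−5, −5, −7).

15√62/62

AB = (2, 0, 12) and AC = (5, −6, 0), so a normal is n = AB × AC = (72, 60, −12).
Then n·(−40, 34, −7) − (−576) = −180.
|n| = √(5184 + 3600 + 144) = 12√62, so the distance is |-180|/(12√62) = 15√62/62.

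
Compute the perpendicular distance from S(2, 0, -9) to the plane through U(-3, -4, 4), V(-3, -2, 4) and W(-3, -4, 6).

UV = (0, 2, 0) and UW = (0, 0, 2), so a normal is n = UV × UW = (4, 0, 0).
n = (4, 0, 0); n·P − (-12) = 20; |n| = 4; distance = 20/4 = 5.

5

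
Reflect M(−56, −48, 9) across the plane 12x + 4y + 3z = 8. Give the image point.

(64, -8, 39)

n = (12, 4, 3), |n|² = 169, n·M − 8 = -845, so t = -845/169 = -5.
Foot F = M − (-5)·n = (4, −28, 24); the reflection is 2F − M = (64, −8, 39).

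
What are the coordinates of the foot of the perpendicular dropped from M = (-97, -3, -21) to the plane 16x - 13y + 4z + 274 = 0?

n = (16, -13, 4), |n|² = 441, and n·M − (-274) = -1323.
t = -1323/441 = -3, so the foot is M − t·n = (-97, -3, -21) − (-3)·(16, -13, 4) = (-49, -42, -9).

(-49, -42, -9)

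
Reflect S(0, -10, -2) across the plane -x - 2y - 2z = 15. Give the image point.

(2, -6, 2)

n = (-1, -2, -2), |n|² = 9, n·S − 15 = 9, so t = 9/9 = 1.
Foot F = S − 1·n = (1, -8, 0); the reflection is 2F − S = (2, -6, 2).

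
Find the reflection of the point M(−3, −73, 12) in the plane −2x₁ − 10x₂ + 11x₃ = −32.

(13, 7, -76)

n = (−2, −10, 11), |n|² = 225, n·M − (-32) = 900, so t = 900/225 = 4.
Foot F = M − 4·n = (5, −33, −32); the reflection is 2F − M = (13, 7, −76).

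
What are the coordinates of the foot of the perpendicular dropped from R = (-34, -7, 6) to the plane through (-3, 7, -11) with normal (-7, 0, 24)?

The perpendicular from R has direction n = (-7, 0, 24): r = (-34, -7, 6) + μ(-7, 0, 24).
Substitute into the plane: n·(R + μn) = -243 gives 382 + 625μ = -243, so μ = -1.
Foot = (-34, -7, 6) + (-1)·(-7, 0, 24) = (-27, -7, -18).

(-27, -7, -18)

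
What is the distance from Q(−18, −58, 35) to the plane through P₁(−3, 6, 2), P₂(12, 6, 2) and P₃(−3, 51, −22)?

P₁P₂ = (15, 0, 0) and P₁P₃ = (0, 45, −24), so a normal is n = P₁P₂ × P₁P₃ = (0, 360, 675).
Then n·(−18, −58, 35) − 3510 = −765.
|n| = √(0 + 129600 + 455625) = 765, so the distance is |-765|/765 = 1.

1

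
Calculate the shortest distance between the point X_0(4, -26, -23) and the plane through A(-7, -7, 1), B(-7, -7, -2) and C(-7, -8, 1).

AB = (0, 0, -3) and AC = (0, -1, 0), so a normal is n = AB × AC = (-3, 0, 0).
Then n·(4, -26, -23) - 21 = -33.
|n| = √(9 + 0 + 0) = 3, so the distance is |-33|/3 = 11.

11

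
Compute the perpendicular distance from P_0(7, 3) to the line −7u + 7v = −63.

5√2/2

The normal to the line is n = (−7, 7) with |n| = 7√2.
|n·P_0 − (-63)| = |-28 − (-63)| = 35, so the distance is 35/(7√2) = 5√2/2.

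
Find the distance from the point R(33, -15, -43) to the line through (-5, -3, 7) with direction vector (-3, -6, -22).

Direction vector d = (-3, -6, -22).
AP = (38, -12, -50), and AP × d = (-36, 986, -264).
|AP × d|² = 1043188 and |d|² = 529, so the distance is √(1043188/529) = √1972 = 2√493.

2√493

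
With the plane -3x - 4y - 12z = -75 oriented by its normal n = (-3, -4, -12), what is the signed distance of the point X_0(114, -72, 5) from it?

n·X_0 − (-75) = -39.
|n| = 13, so the signed distance is -39/13 = -3.

-3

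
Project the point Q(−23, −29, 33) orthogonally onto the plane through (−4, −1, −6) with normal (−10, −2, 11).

The perpendicular from Q has direction n = (−10, −2, 11): r = (−23, −29, 33) + t(−10, −2, 11).
Substitute into the plane: n·(Q + tn) = -24 gives 651 + 225t = -24, so t = -3.
Foot = (−23, −29, 33) + (-3)·(−10, −2, 11) = (7, −23, 0).

(7, -23, 0)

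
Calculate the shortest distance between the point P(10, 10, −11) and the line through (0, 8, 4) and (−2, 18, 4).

√329

A direction vector is d = (−2, 10, 0).
AP = (10, 2, −15); AP·d = 0, |AP|² = 329, |d|² = 104.
distance² = |AP|² − (AP·d)²/|d|² = 329 − 0/104 = 329, so the distance is √329.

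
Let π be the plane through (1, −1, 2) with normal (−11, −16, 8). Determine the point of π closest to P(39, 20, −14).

n = (−11, −16, 8), |n|² = 441, and n·P − 21 = -882.
t = -882/441 = -2, so the foot is P − t·n = (39, 20, −14) − (-2)·(−11, −16, 8) = (17, −12, 2).

(17, -12, 2)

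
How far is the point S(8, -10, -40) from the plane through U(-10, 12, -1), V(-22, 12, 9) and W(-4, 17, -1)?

UV = (-12, 0, 10) and UW = (6, 5, 0), so a normal is n = UV × UW = (-50, 60, -60).
d = |(-50)·8 + 60·(-10) + (-60)·(-40) − 1280| / √(2500 + 3600 + 3600) = |120| / (10√97) = 12√97/97.

12/√97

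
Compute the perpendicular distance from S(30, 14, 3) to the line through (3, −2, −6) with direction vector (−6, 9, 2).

Direction vector d = (−6, 9, 2).
AP = (27, 16, 9); AP·d = 0, |AP|² = 1066, |d|² = 121.
distance² = |AP|² − (AP·d)²/|d|² = 1066 − 0/121 = 1066, so the distance is √1066.

√1066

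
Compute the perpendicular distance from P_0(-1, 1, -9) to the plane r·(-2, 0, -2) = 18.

1/√2

Normal vector n = (-2, 0, -2), and n·(-1, 1, -9) - 18 = 2.
|n| = √(4 + 0 + 4) = 2√2, so the distance is |2|/(2√2) = √2/2.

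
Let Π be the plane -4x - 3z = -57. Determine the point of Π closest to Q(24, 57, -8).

(108/5, 57, -49/5)

n = (-4, 0, -3), |n|² = 25, and n·Q − (-57) = -15.
t = -15/25 = -3/5, so the foot is Q − t·n = (24, 57, -8) − (-3/5)·(-4, 0, -3) = (108/5, 57, -49/5).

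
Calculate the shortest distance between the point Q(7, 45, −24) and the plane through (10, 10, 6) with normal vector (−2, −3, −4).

The plane has equation n·(r − (10, 10, 6)) = 0, i.e. n·r = -74.
n = (−2, −3, −4); n·P − (-74) = 21; |n| = √29; distance = 21/√29.

21√29/29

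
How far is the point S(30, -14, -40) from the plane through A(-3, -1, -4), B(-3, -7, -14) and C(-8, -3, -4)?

AB = (0, -6, -10) and AC = (-5, -2, 0), so a normal is n = AB × AC = (-20, 50, -30).
Then n·(30, -14, -40) - 130 = -230.
|n| = √(400 + 2500 + 900) = 10√38, so the distance is |-230|/(10√38) = 23/√38.

23/√38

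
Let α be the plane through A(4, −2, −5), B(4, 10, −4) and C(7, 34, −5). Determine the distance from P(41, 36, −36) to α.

AB = (0, 12, 1) and AC = (3, 36, 0), so a normal is n = AB × AC = (−36, 3, −36).
Then n·(41, 36, −36) − 30 = −102.
|n| = √(1296 + 9 + 1296) = 51, so the distance is |-102|/51 = 2.

2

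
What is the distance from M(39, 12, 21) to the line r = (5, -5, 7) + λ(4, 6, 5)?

√409

Direction vector d = (4, 6, 5).
AP = (34, 17, 14), and AP × d = (1, -114, 136).
|AP × d|² = 31493 and |d|² = 77, so the distance is √(31493/77) = √409.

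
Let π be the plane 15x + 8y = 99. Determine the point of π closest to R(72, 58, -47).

(-3, 18, -47)

The perpendicular from R has direction n = (15, 8, 0): r = (72, 58, -47) + μ(15, 8, 0).
Substitute into the plane: n·(R + μn) = 99 gives 1544 + 289μ = 99, so μ = -5.
Foot = (72, 58, -47) + (-5)·(15, 8, 0) = (-3, 18, -47).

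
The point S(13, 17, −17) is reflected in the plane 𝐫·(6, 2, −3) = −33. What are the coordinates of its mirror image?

n = (6, 2, −3), |n|² = 49, n·S − (-33) = 196, so t = 196/49 = 4.
Foot F = S − 4·n = (−11, 9, −5); the reflection is 2F − S = (−35, 1, 7).

(-35, 1, 7)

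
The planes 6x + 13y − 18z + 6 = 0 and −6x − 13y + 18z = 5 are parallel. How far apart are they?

1/23

Divide the second equation by -1 to match normals: 6x + 13y − 18z = -5.
With common normal n = (6, 13, −18) (|n| = 23), the distance is |(-6) − (-5)|/|n| = 1/23.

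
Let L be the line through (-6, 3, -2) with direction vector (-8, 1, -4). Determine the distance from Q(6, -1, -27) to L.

Direction vector d = (-8, 1, -4).
AP = (12, -4, -25), and AP × d = (41, 248, -20).
|AP × d|² = 63585 and |d|² = 81, so the distance is √(63585/81) = √785.

√785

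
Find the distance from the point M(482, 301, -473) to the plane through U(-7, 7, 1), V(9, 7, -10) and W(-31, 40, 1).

UV = (16, 0, -11) and UW = (-24, 33, 0), so a normal is n = UV × UW = (363, 264, 528).
Then n·(482, 301, -473) - (-165) = 4851.
|n| = √(131769 + 69696 + 278784) = 693, so the distance is |4851|/693 = 7.

7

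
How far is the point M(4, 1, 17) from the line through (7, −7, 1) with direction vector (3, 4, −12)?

4√10

Direction vector d = (3, 4, −12).
AP = (−3, 8, 16); AP·d = -169, |AP|² = 329, |d|² = 169.
distance² = |AP|² − (AP·d)²/|d|² = 329 − 28561/169 = 160, so the distance is 4√10.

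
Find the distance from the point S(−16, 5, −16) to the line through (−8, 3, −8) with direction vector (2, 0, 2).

Direction vector d = (2, 0, 2).
AP = (−8, 2, −8); AP·d = -32, |AP|² = 132, |d|² = 8.
distance² = |AP|² − (AP·d)²/|d|² = 132 − 1024/8 = 4, so the distance is 2.

2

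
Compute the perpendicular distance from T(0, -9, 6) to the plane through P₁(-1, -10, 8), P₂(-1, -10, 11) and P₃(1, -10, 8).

P₁P₂ = (0, 0, 3) and P₁P₃ = (2, 0, 0), so a normal is n = P₁P₂ × P₁P₃ = (0, 6, 0).
Then n·(0, -9, 6) - (-60) = 6.
|n| = √(0 + 36 + 0) = 6, so the distance is |6|/6 = 1.

1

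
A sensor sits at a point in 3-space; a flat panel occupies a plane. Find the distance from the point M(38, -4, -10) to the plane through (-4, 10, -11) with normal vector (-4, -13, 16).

10/7

The plane has equation n·(r − (-4, 10, -11)) = 0, i.e. n·r = -290.
d = |(-4)·38 + (-13)·(-4) + 16·(-10) − (-290)| / √(16 + 169 + 256) = |30| / 21 = 10/7.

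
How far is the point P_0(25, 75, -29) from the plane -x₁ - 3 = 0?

Normal vector n = (-1, 0, 0), and n·(25, 75, -29) - 3 = -28.
|n| = √(1 + 0 + 0) = 1, so the distance is |-28|/1 = 28.

28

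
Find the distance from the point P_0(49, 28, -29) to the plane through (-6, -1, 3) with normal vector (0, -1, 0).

29

The plane has equation n·(r − (-6, -1, 3)) = 0, i.e. n·r = 1.
Then n·(49, 28, -29) - 1 = -29.
|n| = √(0 + 1 + 0) = 1, so the distance is |-29|/1 = 29.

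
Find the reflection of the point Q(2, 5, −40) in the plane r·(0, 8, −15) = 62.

With n = (0, 8, −15), the signed offset is (n·Q − 62)/|n|² = 578/289 = 2.
Q' = Q − 2t·n = (2, 5, −40) − 4·(0, 8, −15) = (2, −27, 20).

(2, -27, 20)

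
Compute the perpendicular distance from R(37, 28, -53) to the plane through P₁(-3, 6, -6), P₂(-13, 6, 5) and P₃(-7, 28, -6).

P₁P₂ = (-10, 0, 11) and P₁P₃ = (-4, 22, 0), so a normal is n = P₁P₂ × P₁P₃ = (-242, -44, -220).
n = (-242, -44, -220); n·P − 1782 = -308; |n| = 330; distance = 308/330 = 14/15.

14/15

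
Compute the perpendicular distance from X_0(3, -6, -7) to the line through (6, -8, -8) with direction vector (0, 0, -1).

Direction vector d = (0, 0, -1).
AP = (-3, 2, 1); AP·d = -1, |AP|² = 14, |d|² = 1.
distance² = |AP|² − (AP·d)²/|d|² = 14 − 1/1 = 13, so the distance is √13.

√13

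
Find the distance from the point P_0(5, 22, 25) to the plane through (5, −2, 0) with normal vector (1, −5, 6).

The plane has equation n·(r − (5, −2, 0)) = 0, i.e. n·r = 15.
Then n·(5, 22, 25) − 15 = 30.
|n| = √(1 + 25 + 36) = √62, so the distance is |30|/√62 = 30/√62.

30/√62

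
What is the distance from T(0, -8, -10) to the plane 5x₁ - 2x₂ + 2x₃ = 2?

Normal vector n = (5, -2, 2), and n·(0, -8, -10) - 2 = -6.
|n| = √(25 + 4 + 4) = √33, so the distance is |-6|/√33 = 6/√33.

6/√33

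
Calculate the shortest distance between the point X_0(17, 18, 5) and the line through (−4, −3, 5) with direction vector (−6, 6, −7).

21√2

Direction vector d = (−6, 6, −7).
AP = (21, 21, 0), and AP × d = (−147, 147, 252).
|AP × d|² = 106722 and |d|² = 121, so the distance is √(106722/121) = √882 = 21√2.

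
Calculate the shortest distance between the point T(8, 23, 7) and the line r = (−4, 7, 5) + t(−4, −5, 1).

Direction vector d = (−4, −5, 1).
AP = (12, 16, 2); AP·d = -126, |AP|² = 404, |d|² = 42.
distance² = |AP|² − (AP·d)²/|d|² = 404 − 15876/42 = 26, so the distance is √26.

√26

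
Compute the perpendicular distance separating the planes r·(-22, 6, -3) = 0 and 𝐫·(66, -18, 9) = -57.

Divide the second equation by -3 to match normals: -22x + 6y - 3z = 19.
With common normal n = (-22, 6, -3) (|n| = 23), the distance is |0 − 19|/|n| = 19/23.

19/23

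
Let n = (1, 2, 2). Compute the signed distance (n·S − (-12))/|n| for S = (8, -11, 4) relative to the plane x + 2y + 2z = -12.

n·S − (-12) = 6.
|n| = 3, so the signed distance is 6/3 = 2.

2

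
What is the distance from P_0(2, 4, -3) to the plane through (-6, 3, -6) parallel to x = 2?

8

Parallel planes share the normal n = (1, 0, 0); since (-6, 3, -6) lies on the plane, its equation is x = -6.
n = (1, 0, 0); n·P − (-6) = 8; |n| = 1; distance = 8/1 = 8.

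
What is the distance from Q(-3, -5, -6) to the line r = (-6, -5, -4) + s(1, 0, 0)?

Direction vector d = (1, 0, 0).
AP = (3, 0, -2); AP·d = 3, |AP|² = 13, |d|² = 1.
distance² = |AP|² − (AP·d)²/|d|² = 13 − 9/1 = 4, so the distance is 2.

2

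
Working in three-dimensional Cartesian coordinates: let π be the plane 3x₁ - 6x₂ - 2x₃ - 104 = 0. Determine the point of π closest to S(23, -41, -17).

The perpendicular from S has direction n = (3, -6, -2): r = (23, -41, -17) + μ(3, -6, -2).
Substitute into the plane: n·(S + μn) = 104 gives 349 + 49μ = 104, so μ = -5.
Foot = (23, -41, -17) + (-5)·(3, -6, -2) = (8, -11, -7).

(8, -11, -7)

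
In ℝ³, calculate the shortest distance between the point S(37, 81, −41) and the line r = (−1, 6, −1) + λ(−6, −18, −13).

Direction vector d = (−6, −18, −13).
AP = (38, 75, −40); AP·d = -1058, |AP|² = 8669, |d|² = 529.
distance² = |AP|² − (AP·d)²/|d|² = 8669 − 1119364/529 = 6553, so the distance is √6553.

√6553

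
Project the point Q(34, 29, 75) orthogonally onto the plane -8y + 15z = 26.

(34, 53, 30)

The perpendicular from Q has direction n = (0, -8, 15): r = (34, 29, 75) + μ(0, -8, 15).
Substitute into the plane: n·(Q + μn) = 26 gives 893 + 289μ = 26, so μ = -3.
Foot = (34, 29, 75) + (-3)·(0, -8, 15) = (34, 53, 30).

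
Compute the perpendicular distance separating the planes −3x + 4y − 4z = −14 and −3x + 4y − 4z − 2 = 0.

Both planes have normal n = (−3, 4, −4), |n| = √41. Any point on the first plane is at distance |2 − (-14)|/|n| = 16/√41 from the second.

16√41/41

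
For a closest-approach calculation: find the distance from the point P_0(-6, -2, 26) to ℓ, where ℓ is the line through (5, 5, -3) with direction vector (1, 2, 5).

Direction vector d = (1, 2, 5).
AP = (-11, -7, 29); AP·d = 120, |AP|² = 1011, |d|² = 30.
distance² = |AP|² − (AP·d)²/|d|² = 1011 − 14400/30 = 531, so the distance is 3√59.

3√59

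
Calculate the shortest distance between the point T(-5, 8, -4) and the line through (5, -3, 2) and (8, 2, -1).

A direction vector is d = (3, 5, -3).
AP = (-10, 11, -6), and AP × d = (-3, -48, -83).
|AP × d|² = 9202 and |d|² = 43, so the distance is √(9202/43) = √214.

√214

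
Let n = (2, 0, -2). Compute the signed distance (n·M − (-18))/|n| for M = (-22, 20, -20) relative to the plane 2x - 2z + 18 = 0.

n·M − (-18) = 14.
|n| = 2√2, so the signed distance is 7√2/2.

7√2/2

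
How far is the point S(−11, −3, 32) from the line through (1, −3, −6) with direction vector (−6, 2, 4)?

Direction vector d = (−6, 2, 4).
AP = (−12, 0, 38), and AP × d = (−76, −180, −24).
|AP × d|² = 38752 and |d|² = 56, so the distance is √(38752/56) = √692 = 2√173.

2√173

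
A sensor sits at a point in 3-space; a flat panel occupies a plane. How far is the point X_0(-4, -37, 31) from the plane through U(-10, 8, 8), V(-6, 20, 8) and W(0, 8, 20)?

11/√65

UV = (4, 12, 0) and UW = (10, 0, 12), so a normal is n = UV × UW = (144, -48, -120).
n = (144, -48, -120); n·P − (-2784) = 264; |n| = 24√65; distance = 264/(24√65) = 11√65/65.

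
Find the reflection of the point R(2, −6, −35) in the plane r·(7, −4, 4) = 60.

(30, -22, -19)

n = (7, −4, 4), |n|² = 81, n·R − 60 = -162, so t = -162/81 = -2.
Foot F = R − (-2)·n = (16, −14, −27); the reflection is 2F − R = (30, −22, −19).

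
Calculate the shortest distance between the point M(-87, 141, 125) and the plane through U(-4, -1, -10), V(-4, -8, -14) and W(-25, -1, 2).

5

UV = (0, -7, -4) and UW = (-21, 0, 12), so a normal is n = UV × UW = (-84, 84, -147).
n = (-84, 84, -147); n·P − 1722 = -945; |n| = 189; distance = 945/189 = 5.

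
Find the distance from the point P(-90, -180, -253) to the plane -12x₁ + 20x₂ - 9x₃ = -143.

Normal vector n = (-12, 20, -9), and n·(-90, -180, -253) - (-143) = -100.
|n| = √(144 + 400 + 81) = 25, so the distance is |-100|/25 = 4.

4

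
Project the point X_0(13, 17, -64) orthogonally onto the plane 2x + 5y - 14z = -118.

(3, -8, 6)

n = (2, 5, -14), |n|² = 225, and n·X_0 − (-118) = 1125.
t = 1125/225 = 5, so the foot is X_0 − t·n = (13, 17, -64) − 5·(2, 5, -14) = (3, -8, 6).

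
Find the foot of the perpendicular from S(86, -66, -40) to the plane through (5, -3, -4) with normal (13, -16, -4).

(21, 14, -20)

n = (13, -16, -4), |n|² = 441, and n·S − 129 = 2205.
t = 2205/441 = 5, so the foot is S − t·n = (86, -66, -40) − 5·(13, -16, -4) = (21, 14, -20).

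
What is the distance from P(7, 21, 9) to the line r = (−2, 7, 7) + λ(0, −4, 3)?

Direction vector d = (0, −4, 3).
AP = (9, 14, 2), and AP × d = (50, −27, −36).
|AP × d|² = 4525 and |d|² = 25, so the distance is √(4525/25) = √181.

√181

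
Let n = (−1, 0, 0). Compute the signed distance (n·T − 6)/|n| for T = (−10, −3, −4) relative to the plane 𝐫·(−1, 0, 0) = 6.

n·T − 6 = 4.
|n| = 1, so the signed distance is 4/1 = 4.

4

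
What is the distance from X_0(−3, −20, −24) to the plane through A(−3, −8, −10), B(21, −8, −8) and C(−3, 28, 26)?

AB = (24, 0, 2) and AC = (0, 36, 36), so a normal is n = AB × AC = (−72, −864, 864).
Then n·(−3, −20, −24) − (−1512) = −1728.
|n| = √(5184 + 746496 + 746496) = 1224, so the distance is |-1728|/1224 = 24/17.

24/17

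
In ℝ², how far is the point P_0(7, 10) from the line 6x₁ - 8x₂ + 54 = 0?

The normal to the line is n = (6, -8) with |n| = 10.
|n·P_0 − (-54)| = |-38 − (-54)| = 16, so the distance is 16/10 = 8/5.

8/5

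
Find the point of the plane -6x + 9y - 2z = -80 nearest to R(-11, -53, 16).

(-29, -26, 10)

The perpendicular from R has direction n = (-6, 9, -2): r = (-11, -53, 16) + λ(-6, 9, -2).
Substitute into the plane: n·(R + λn) = -80 gives -443 + 121λ = -80, so λ = 3.
Foot = (-11, -53, 16) + 3·(-6, 9, -2) = (-29, -26, 10).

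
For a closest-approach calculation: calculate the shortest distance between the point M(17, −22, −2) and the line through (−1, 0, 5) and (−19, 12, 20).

A direction vector is d = (−18, 12, 15).
AP = (18, −22, −7), and AP × d = (−246, −144, −180).
|AP × d|² = 113652 and |d|² = 693, so the distance is √(113652/693) = √164 = 2√41.

2√41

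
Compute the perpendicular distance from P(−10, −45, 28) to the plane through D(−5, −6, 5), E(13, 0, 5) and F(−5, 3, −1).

DE = (18, 6, 0) and DF = (0, 9, −6), so a normal is n = DE × DF = (−36, 108, 162).
n = (−36, 108, 162); n·P − 342 = -306; |n| = 198; distance = 306/198 = 17/11.

17/11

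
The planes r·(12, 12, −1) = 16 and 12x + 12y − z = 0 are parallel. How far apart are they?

16/17

With common normal n = (12, 12, −1) (|n| = 17), the distance is |16 − 0|/|n| = 16/17.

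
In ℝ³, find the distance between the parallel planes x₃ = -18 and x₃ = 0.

Both planes have normal n = (0, 0, 1), |n| = 1. Any point on the first plane is at distance |0 − (-18)|/|n| = 18/1 = 18 from the second.

18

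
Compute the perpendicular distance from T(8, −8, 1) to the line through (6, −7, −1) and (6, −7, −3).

A direction vector is d = (0, 0, −2).
AP = (2, −1, 2), and AP × d = (2, 4, 0).
|AP × d|² = 20 and |d|² = 4, so the distance is √(20/4) = √5.

√5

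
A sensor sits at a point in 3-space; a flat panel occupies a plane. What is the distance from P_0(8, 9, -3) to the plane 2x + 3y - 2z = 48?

1/√17

d = |2·8 + 3·9 + (-2)·(-3) − 48| / √(4 + 9 + 4) = |1| / √17 = √17/17.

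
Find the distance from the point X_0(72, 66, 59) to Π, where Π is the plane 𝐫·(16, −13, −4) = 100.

Normal vector n = (16, −13, −4), and n·(72, 66, 59) − 100 = −42.
|n| = √(256 + 169 + 16) = 21, so the distance is |-42|/21 = 2.

2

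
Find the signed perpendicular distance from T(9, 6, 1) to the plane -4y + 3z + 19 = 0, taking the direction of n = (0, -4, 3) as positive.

n·T − (-19) = -2.
|n| = 5, so the signed distance is -2/5.

-2/5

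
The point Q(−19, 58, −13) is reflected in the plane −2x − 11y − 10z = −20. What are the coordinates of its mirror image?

(-27, 14, -53)

With n = (−2, −11, −10), the signed offset is (n·Q − (-20))/|n|² = -450/225 = -2.
Q' = Q − 2t·n = (−19, 58, −13) − (-4)·(−2, −11, −10) = (−27, 14, −53).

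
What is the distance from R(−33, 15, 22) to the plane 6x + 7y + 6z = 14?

d = |6·(-33) + 7·15 + 6·22 − 14| / √(36 + 49 + 36) = |25| / 11 = 25/11.

25/11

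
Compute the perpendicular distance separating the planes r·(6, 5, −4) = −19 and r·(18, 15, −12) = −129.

Divide the second equation by 3 to match normals: 6x + 5y − 4z = -43.
Both planes have normal n = (6, 5, −4), |n| = √77. Any point on the first plane is at distance |(-43) − (-19)|/|n| = 24/√77 from the second.

24/√77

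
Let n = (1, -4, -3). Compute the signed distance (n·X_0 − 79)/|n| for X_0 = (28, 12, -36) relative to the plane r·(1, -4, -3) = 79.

9√26/26

n·X_0 − 79 = 9.
|n| = √26, so the signed distance is 9√26/26.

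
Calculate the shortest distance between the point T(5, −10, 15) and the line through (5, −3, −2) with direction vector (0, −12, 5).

Direction vector d = (0, −12, 5).
AP = (0, −7, 17), and AP × d = (169, 0, 0).
|AP × d|² = 28561 and |d|² = 169, so the distance is √(28561/169) = √169 = 13.

13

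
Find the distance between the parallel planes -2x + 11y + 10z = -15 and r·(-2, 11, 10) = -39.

With common normal n = (-2, 11, 10) (|n| = 15), the distance is |(-15) − (-39)|/|n| = 24/15 = 8/5.

8/5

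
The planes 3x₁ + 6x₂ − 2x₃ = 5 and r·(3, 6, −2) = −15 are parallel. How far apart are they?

Both planes have normal n = (3, 6, −2), |n| = 7. Any point on the first plane is at distance |(-15) − 5|/|n| = 20/7 from the second.

20/7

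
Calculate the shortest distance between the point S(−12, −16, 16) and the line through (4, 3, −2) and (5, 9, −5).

√205

A direction vector is d = (1, 6, −3).
AP = (−16, −19, 18); AP·d = -184, |AP|² = 941, |d|² = 46.
distance² = |AP|² − (AP·d)²/|d|² = 941 − 33856/46 = 205, so the distance is √205.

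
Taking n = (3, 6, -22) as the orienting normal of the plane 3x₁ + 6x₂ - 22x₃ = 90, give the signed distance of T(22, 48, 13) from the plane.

n·T − 90 = -22.
|n| = 23, so the signed distance is -22/23.

-22/23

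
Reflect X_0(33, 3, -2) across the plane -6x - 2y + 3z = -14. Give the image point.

n = (-6, -2, 3), |n|² = 49, n·X_0 − (-14) = -196, so t = -196/49 = -4.
Foot F = X_0 − (-4)·n = (9, -5, 10); the reflection is 2F − X_0 = (-15, -13, 22).

(-15, -13, 22)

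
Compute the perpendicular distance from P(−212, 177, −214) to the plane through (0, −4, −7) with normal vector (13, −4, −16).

The plane has equation n·(r − (0, −4, −7)) = 0, i.e. n·r = 128.
Then n·(−212, 177, −214) − 128 = −168.
|n| = √(169 + 16 + 256) = 21, so the distance is |-168|/21 = 8.

8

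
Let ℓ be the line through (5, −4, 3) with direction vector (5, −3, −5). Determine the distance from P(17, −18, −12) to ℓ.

√34

Direction vector d = (5, −3, −5).
AP = (12, −14, −15), and AP × d = (25, −15, 34).
|AP × d|² = 2006 and |d|² = 59, so the distance is √(2006/59) = √34.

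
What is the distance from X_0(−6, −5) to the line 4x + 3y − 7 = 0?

d = |4·(-6) + 3·(-5) − 7| / √(16 + 9) = |-46|/5 = 46/5.

46/5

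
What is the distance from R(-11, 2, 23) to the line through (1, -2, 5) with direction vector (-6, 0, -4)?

22

Direction vector d = (-6, 0, -4).
AP = (-12, 4, 18); AP·d = 0, |AP|² = 484, |d|² = 52.
distance² = |AP|² − (AP·d)²/|d|² = 484 − 0/52 = 484, so the distance is 22.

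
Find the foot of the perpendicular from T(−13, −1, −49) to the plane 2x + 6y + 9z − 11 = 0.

(-5, 23, -13)

The perpendicular from T has direction n = (2, 6, 9): r = (−13, −1, −49) + λ(2, 6, 9).
Substitute into the plane: n·(T + λn) = 11 gives -473 + 121λ = 11, so λ = 4.
Foot = (−13, −1, −49) + 4·(2, 6, 9) = (−5, 23, −13).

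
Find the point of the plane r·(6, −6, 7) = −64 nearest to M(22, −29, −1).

(4, -11, -22)

n = (6, −6, 7), |n|² = 121, and n·M − (-64) = 363.
t = 363/121 = 3, so the foot is M − t·n = (22, −29, −1) − 3·(6, −6, 7) = (4, −11, −22).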